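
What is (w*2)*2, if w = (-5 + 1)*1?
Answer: -16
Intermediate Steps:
w = -4 (w = -4*1 = -4)
(w*2)*2 = -4*2*2 = -8*2 = -16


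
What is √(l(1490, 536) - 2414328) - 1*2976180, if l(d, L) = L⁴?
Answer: -2976180 + 2*√20634144322 ≈ -2.6889e+6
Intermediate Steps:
√(l(1490, 536) - 2414328) - 1*2976180 = √(536⁴ - 2414328) - 1*2976180 = √(82538991616 - 2414328) - 2976180 = √82536577288 - 2976180 = 2*√20634144322 - 2976180 = -2976180 + 2*√20634144322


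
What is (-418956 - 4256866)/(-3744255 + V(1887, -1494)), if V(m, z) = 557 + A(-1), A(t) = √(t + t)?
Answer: 8752432734878/7007637357603 + 2337911*I*√2/7007637357603 ≈ 1.249 + 4.7181e-7*I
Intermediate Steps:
A(t) = √2*√t (A(t) = √(2*t) = √2*√t)
V(m, z) = 557 + I*√2 (V(m, z) = 557 + √2*√(-1) = 557 + √2*I = 557 + I*√2)
(-418956 - 4256866)/(-3744255 + V(1887, -1494)) = (-418956 - 4256866)/(-3744255 + (557 + I*√2)) = -4675822/(-3743698 + I*√2)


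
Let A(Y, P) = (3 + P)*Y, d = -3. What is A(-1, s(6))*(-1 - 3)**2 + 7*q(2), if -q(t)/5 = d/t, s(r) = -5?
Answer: 169/2 ≈ 84.500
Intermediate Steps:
q(t) = 15/t (q(t) = -(-15)/t = 15/t)
A(Y, P) = Y*(3 + P)
A(-1, s(6))*(-1 - 3)**2 + 7*q(2) = (-(3 - 5))*(-1 - 3)**2 + 7*(15/2) = -1*(-2)*(-4)**2 + 7*(15*(1/2)) = 2*16 + 7*(15/2) = 32 + 105/2 = 169/2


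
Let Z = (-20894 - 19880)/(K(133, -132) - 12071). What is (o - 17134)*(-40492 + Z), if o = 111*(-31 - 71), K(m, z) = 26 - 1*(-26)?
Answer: 13847616525744/12019 ≈ 1.1521e+9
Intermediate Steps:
K(m, z) = 52 (K(m, z) = 26 + 26 = 52)
o = -11322 (o = 111*(-102) = -11322)
Z = 40774/12019 (Z = (-20894 - 19880)/(52 - 12071) = -40774/(-12019) = -40774*(-1/12019) = 40774/12019 ≈ 3.3925)
(o - 17134)*(-40492 + Z) = (-11322 - 17134)*(-40492 + 40774/12019) = -28456*(-486632574/12019) = 13847616525744/12019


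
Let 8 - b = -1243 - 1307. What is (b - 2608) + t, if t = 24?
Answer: -26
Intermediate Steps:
b = 2558 (b = 8 - (-1243 - 1307) = 8 - 1*(-2550) = 8 + 2550 = 2558)
(b - 2608) + t = (2558 - 2608) + 24 = -50 + 24 = -26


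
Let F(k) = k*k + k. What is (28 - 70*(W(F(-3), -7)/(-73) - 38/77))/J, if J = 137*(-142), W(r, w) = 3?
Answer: -26267/7810781 ≈ -0.0033629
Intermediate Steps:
F(k) = k + k² (F(k) = k² + k = k + k²)
J = -19454
(28 - 70*(W(F(-3), -7)/(-73) - 38/77))/J = (28 - 70*(3/(-73) - 38/77))/(-19454) = (28 - 70*(3*(-1/73) - 38*1/77))*(-1/19454) = (28 - 70*(-3/73 - 38/77))*(-1/19454) = (28 - 70*(-3005/5621))*(-1/19454) = (28 + 30050/803)*(-1/19454) = (52534/803)*(-1/19454) = -26267/7810781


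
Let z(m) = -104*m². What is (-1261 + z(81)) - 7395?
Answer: -691000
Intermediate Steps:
(-1261 + z(81)) - 7395 = (-1261 - 104*81²) - 7395 = (-1261 - 104*6561) - 7395 = (-1261 - 682344) - 7395 = -683605 - 7395 = -691000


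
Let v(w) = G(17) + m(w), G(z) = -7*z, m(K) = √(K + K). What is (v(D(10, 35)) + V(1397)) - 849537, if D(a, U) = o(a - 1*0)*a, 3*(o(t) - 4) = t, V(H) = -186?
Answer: -849842 + 2*√330/3 ≈ -8.4983e+5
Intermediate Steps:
m(K) = √2*√K (m(K) = √(2*K) = √2*√K)
o(t) = 4 + t/3
D(a, U) = a*(4 + a/3) (D(a, U) = (4 + (a - 1*0)/3)*a = (4 + (a + 0)/3)*a = (4 + a/3)*a = a*(4 + a/3))
v(w) = -119 + √2*√w (v(w) = -7*17 + √2*√w = -119 + √2*√w)
(v(D(10, 35)) + V(1397)) - 849537 = ((-119 + √2*√((⅓)*10*(12 + 10))) - 186) - 849537 = ((-119 + √2*√((⅓)*10*22)) - 186) - 849537 = ((-119 + √2*√(220/3)) - 186) - 849537 = ((-119 + √2*(2*√165/3)) - 186) - 849537 = ((-119 + 2*√330/3) - 186) - 849537 = (-305 + 2*√330/3) - 849537 = -849842 + 2*√330/3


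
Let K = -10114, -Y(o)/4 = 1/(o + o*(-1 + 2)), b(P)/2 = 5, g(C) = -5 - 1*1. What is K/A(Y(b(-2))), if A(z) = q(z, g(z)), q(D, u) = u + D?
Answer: 50570/31 ≈ 1631.3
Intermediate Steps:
g(C) = -6 (g(C) = -5 - 1 = -6)
b(P) = 10 (b(P) = 2*5 = 10)
Y(o) = -2/o (Y(o) = -4/(o + o*(-1 + 2)) = -4/(o + o*1) = -4/(o + o) = -4*1/(2*o) = -2/o)
q(D, u) = D + u
A(z) = -6 + z (A(z) = z - 6 = -6 + z)
K/A(Y(b(-2))) = -10114/(-6 - 2/10) = -10114/(-6 - 2*1/10) = -10114/(-6 - 1/5) = -10114/(-31/5) = -10114*(-5/31) = 50570/31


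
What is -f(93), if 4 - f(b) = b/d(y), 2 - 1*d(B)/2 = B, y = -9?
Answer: 5/22 ≈ 0.22727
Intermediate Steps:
d(B) = 4 - 2*B
f(b) = 4 - b/22 (f(b) = 4 - b/(4 - 2*(-9)) = 4 - b/(4 + 18) = 4 - b/22)
-f(93) = -(4 - 1/22*93) = -(4 - 93/22) = -1*(-5/22) = 5/22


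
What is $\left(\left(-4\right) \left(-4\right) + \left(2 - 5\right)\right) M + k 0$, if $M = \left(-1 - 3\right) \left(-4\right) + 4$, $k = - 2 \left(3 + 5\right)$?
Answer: $260$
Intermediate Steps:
$k = -16$ ($k = \left(-2\right) 8 = -16$)
$M = 20$ ($M = \left(-4\right) \left(-4\right) + 4 = 16 + 4 = 20$)
$\left(\left(-4\right) \left(-4\right) + \left(2 - 5\right)\right) M + k 0 = \left(\left(-4\right) \left(-4\right) + \left(2 - 5\right)\right) 20 - 0 = \left(16 - 3\right) 20 + 0 = 13 \cdot 20 + 0 = 260 + 0 = 260$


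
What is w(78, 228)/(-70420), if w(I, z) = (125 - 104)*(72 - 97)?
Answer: 15/2012 ≈ 0.0074553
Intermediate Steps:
w(I, z) = -525 (w(I, z) = 21*(-25) = -525)
w(78, 228)/(-70420) = -525/(-70420) = -525*(-1/70420) = 15/2012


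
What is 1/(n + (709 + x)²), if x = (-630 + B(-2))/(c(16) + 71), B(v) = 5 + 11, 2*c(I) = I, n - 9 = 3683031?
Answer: 6241/26054680249 ≈ 2.3953e-7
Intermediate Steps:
n = 3683040 (n = 9 + 3683031 = 3683040)
c(I) = I/2
B(v) = 16
x = -614/79 (x = (-630 + 16)/((½)*16 + 71) = -614/(8 + 71) = -614/79 ≈ -7.7722)
1/(n + (709 + x)²) = 1/(3683040 + (709 - 614/79)²) = 1/(3683040 + (55397/79)²) = 1/(3683040 + 3068827609/6241) = 1/(26054680249/6241) = 6241/26054680249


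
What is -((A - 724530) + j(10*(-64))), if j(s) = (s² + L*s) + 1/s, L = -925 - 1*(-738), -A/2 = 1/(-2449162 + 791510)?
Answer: 51785048894093/265224320 ≈ 1.9525e+5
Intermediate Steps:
A = 1/828826 (A = -2/(-2449162 + 791510) = -2/(-1657652) = -2*(-1/1657652) = 1/828826 ≈ 1.2065e-6)
L = -187 (L = -925 + 738 = -187)
j(s) = 1/s + s² - 187*s (j(s) = (s² - 187*s) + 1/s = 1/s + s² - 187*s)
-((A - 724530) + j(10*(-64))) = -((1/828826 - 724530) + (1 + (10*(-64))²*(-187 + 10*(-64)))/((10*(-64)))) = -(-600509301779/828826 + (1 + (-640)²*(-187 - 640))/(-640)) = -(-600509301779/828826 - (1 + 409600*(-827))/640) = -(-600509301779/828826 - (1 - 338739200)/640) = -(-600509301779/828826 - 1/640*(-338739199)) = -(-600509301779/828826 + 338739199/640) = -1*(-51785048894093/265224320) = 51785048894093/265224320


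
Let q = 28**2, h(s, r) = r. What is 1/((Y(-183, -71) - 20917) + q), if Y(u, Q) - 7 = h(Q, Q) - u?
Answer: -1/20014 ≈ -4.9965e-5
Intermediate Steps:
q = 784
Y(u, Q) = 7 + Q - u (Y(u, Q) = 7 + (Q - u) = 7 + Q - u)
1/((Y(-183, -71) - 20917) + q) = 1/(((7 - 71 - 1*(-183)) - 20917) + 784) = 1/(((7 - 71 + 183) - 20917) + 784) = 1/((119 - 20917) + 784) = 1/(-20798 + 784) = 1/(-20014) = -1/20014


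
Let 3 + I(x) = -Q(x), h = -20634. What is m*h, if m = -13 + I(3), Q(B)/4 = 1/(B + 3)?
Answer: 343900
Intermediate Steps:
Q(B) = 4/(3 + B) (Q(B) = 4/(B + 3) = 4/(3 + B))
I(x) = -3 - 4/(3 + x)
m = -50/3 (m = -13 + (-13 - 3*3)/(3 + 3) = -13 + (-13 - 9)/6 = -13 + (⅙)*(-22) = -13 - 11/3 = -50/3 ≈ -16.667)
m*h = -50/3*(-20634) = 343900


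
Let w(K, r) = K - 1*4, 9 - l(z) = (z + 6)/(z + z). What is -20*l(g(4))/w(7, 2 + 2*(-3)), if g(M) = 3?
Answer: -50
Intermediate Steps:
l(z) = 9 - (6 + z)/(2*z) (l(z) = 9 - (z + 6)/(z + z) = 9 - (6 + z)/(2*z))
w(K, r) = -4 + K (w(K, r) = K - 4 = -4 + K)
-20*l(g(4))/w(7, 2 + 2*(-3)) = -20*(17/2 - 3/3)/(-4 + 7) = -20*(17/2 - 3*⅓)/3 = -20*(17/2 - 1)/3 = -150/3 = -20*5/2 = -50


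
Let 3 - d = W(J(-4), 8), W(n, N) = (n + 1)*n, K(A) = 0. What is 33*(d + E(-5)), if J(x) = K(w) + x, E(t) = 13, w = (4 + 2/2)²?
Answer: 132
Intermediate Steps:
w = 25 (w = (4 + 2*(½))² = (4 + 1)² = 5² = 25)
J(x) = x (J(x) = 0 + x = x)
W(n, N) = n*(1 + n) (W(n, N) = (1 + n)*n = n*(1 + n))
d = -9 (d = 3 - (-4)*(1 - 4) = 3 - (-4)*(-3) = 3 - 1*12 = 3 - 12 = -9)
33*(d + E(-5)) = 33*(-9 + 13) = 33*4 = 132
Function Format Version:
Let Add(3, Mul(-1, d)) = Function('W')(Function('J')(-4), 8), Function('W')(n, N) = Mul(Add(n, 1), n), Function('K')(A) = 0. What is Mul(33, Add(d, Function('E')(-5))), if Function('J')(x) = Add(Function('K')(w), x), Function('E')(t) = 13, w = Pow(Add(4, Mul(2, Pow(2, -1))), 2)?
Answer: 132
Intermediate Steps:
w = 25 (w = Pow(Add(4, Mul(2, Rational(1, 2))), 2) = Pow(Add(4, 1), 2) = Pow(5, 2) = 25)
Function('J')(x) = x (Function('J')(x) = Add(0, x) = x)
Function('W')(n, N) = Mul(n, Add(1, n)) (Function('W')(n, N) = Mul(Add(1, n), n) = Mul(n, Add(1, n)))
d = -9 (d = Add(3, Mul(-1, Mul(-4, Add(1, -4)))) = Add(3, Mul(-1, Mul(-4, -3))) = Add(3, Mul(-1, 12)) = Add(3, -12) = -9)
Mul(33, Add(d, Function('E')(-5))) = Mul(33, Add(-9, 13)) = Mul(33, 4) = 132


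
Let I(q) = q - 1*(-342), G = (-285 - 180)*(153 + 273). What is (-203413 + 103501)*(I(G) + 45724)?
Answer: 15189021888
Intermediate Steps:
G = -198090 (G = -465*426 = -198090)
I(q) = 342 + q (I(q) = q + 342 = 342 + q)
(-203413 + 103501)*(I(G) + 45724) = (-203413 + 103501)*((342 - 198090) + 45724) = -99912*(-197748 + 45724) = -99912*(-152024) = 15189021888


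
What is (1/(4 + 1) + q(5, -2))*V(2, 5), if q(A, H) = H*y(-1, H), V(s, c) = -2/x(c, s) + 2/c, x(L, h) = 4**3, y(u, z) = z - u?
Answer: 649/800 ≈ 0.81125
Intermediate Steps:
x(L, h) = 64
V(s, c) = -1/32 + 2/c (V(s, c) = -2/64 + 2/c = -2*1/64 + 2/c = -1/32 + 2/c)
q(A, H) = H*(1 + H) (q(A, H) = H*(H - 1*(-1)) = H*(H + 1) = H*(1 + H))
(1/(4 + 1) + q(5, -2))*V(2, 5) = (1/(4 + 1) - 2*(1 - 2))*((1/32)*(64 - 1*5)/5) = (1/5 - 2*(-1))*((1/32)*(1/5)*(64 - 5)) = (1/5 + 2)*((1/32)*(1/5)*59) = (11/5)*(59/160) = 649/800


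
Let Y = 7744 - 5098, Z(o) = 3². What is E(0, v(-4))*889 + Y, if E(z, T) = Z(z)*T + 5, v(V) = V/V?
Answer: 15092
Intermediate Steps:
v(V) = 1
Z(o) = 9
Y = 2646
E(z, T) = 5 + 9*T (E(z, T) = 9*T + 5 = 5 + 9*T)
E(0, v(-4))*889 + Y = (5 + 9*1)*889 + 2646 = (5 + 9)*889 + 2646 = 14*889 + 2646 = 12446 + 2646 = 15092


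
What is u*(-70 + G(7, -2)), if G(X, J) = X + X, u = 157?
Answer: -8792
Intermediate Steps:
G(X, J) = 2*X
u*(-70 + G(7, -2)) = 157*(-70 + 2*7) = 157*(-70 + 14) = 157*(-56) = -8792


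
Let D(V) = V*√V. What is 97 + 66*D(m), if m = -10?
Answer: 97 - 660*I*√10 ≈ 97.0 - 2087.1*I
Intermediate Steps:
D(V) = V^(3/2)
97 + 66*D(m) = 97 + 66*(-10)^(3/2) = 97 + 66*(-10*I*√10) = 97 - 660*I*√10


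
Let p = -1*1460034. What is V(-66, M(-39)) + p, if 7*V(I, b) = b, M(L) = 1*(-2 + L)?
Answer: -10220279/7 ≈ -1.4600e+6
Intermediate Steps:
M(L) = -2 + L
V(I, b) = b/7
p = -1460034
V(-66, M(-39)) + p = (-2 - 39)/7 - 1460034 = (⅐)*(-41) - 1460034 = -41/7 - 1460034 = -10220279/7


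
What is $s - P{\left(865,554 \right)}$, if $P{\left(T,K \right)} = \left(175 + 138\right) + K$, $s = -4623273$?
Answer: $-4624140$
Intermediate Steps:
$P{\left(T,K \right)} = 313 + K$
$s - P{\left(865,554 \right)} = -4623273 - \left(313 + 554\right) = -4623273 - 867 = -4624140$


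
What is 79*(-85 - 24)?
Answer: -8611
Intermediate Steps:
79*(-85 - 24) = 79*(-109) = -8611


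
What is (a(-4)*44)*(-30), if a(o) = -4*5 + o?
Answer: 31680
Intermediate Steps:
a(o) = -20 + o
(a(-4)*44)*(-30) = ((-20 - 4)*44)*(-30) = -24*44*(-30) = -1056*(-30) = 31680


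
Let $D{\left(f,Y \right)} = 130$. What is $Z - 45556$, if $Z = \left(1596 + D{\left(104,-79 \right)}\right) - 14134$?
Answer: $-57964$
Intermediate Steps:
$Z = -12408$ ($Z = \left(1596 + 130\right) - 14134 = 1726 - 14134 = -12408$)
$Z - 45556 = -12408 - 45556 = -57964$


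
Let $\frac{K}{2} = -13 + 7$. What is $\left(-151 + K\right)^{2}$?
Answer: $26569$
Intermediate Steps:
$K = -12$ ($K = 2 \left(-13 + 7\right) = 2 \left(-6\right) = -12$)
$\left(-151 + K\right)^{2} = \left(-151 - 12\right)^{2} = \left(-163\right)^{2} = 26569$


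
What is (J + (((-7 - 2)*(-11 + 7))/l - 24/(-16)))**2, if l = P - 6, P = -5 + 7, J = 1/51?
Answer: 582169/10404 ≈ 55.956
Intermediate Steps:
J = 1/51 ≈ 0.019608
P = 2
l = -4 (l = 2 - 6 = -4)
(J + (((-7 - 2)*(-11 + 7))/l - 24/(-16)))**2 = (1/51 + (((-7 - 2)*(-11 + 7))/(-4) - 24/(-16)))**2 = (1/51 + (-9*(-4)*(-1/4) - 24*(-1/16)))**2 = (1/51 + (36*(-1/4) + 3/2))**2 = (1/51 + (-9 + 3/2))**2 = (1/51 - 15/2)**2 = (-763/102)**2 = 582169/10404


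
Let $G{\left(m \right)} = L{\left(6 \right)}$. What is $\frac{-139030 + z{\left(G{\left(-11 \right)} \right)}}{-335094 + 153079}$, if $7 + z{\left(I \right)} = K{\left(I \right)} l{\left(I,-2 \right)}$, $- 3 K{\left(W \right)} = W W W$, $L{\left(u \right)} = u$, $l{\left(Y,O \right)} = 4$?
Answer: $\frac{27865}{36403} \approx 0.76546$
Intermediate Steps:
$K{\left(W \right)} = - \frac{W^{3}}{3}$ ($K{\left(W \right)} = - \frac{W W W}{3} = - \frac{W^{2} W}{3} = - \frac{W^{3}}{3}$)
$G{\left(m \right)} = 6$
$z{\left(I \right)} = -7 - \frac{4 I^{3}}{3}$ ($z{\left(I \right)} = -7 + - \frac{I^{3}}{3} \cdot 4 = -7 - \frac{4 I^{3}}{3}$)
$\frac{-139030 + z{\left(G{\left(-11 \right)} \right)}}{-335094 + 153079} = \frac{-139030 - \left(7 + \frac{4 \cdot 6^{3}}{3}\right)}{-335094 + 153079} = \frac{-139030 - 295}{-182015} = \left(-139030 - 295\right) \left(- \frac{1}{182015}\right) = \left(-139325\right) \left(- \frac{1}{182015}\right) = \frac{27865}{36403}$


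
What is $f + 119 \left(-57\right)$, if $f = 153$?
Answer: $-6630$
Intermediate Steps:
$f + 119 \left(-57\right) = 153 + 119 \left(-57\right) = 153 - 6783 = -6630$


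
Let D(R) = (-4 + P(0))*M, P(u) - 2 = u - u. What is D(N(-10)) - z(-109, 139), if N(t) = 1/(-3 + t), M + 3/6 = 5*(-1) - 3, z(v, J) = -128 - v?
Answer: 36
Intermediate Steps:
M = -17/2 (M = -1/2 + (5*(-1) - 3) = -1/2 + (-5 - 3) = -1/2 - 8 = -17/2 ≈ -8.5000)
P(u) = 2 (P(u) = 2 + (u - u) = 2 + 0 = 2)
D(R) = 17 (D(R) = (-4 + 2)*(-17/2) = -2*(-17/2) = 17)
D(N(-10)) - z(-109, 139) = 17 - (-128 - 1*(-109)) = 17 - (-128 + 109) = 17 - 1*(-19) = 17 + 19 = 36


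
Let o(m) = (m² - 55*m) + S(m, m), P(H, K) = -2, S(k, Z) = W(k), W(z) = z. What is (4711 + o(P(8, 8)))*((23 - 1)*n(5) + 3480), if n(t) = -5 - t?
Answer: 15722980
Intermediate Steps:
S(k, Z) = k
o(m) = m² - 54*m (o(m) = (m² - 55*m) + m = m² - 54*m)
(4711 + o(P(8, 8)))*((23 - 1)*n(5) + 3480) = (4711 - 2*(-54 - 2))*((23 - 1)*(-5 - 1*5) + 3480) = (4711 - 2*(-56))*(22*(-5 - 5) + 3480) = (4711 + 112)*(22*(-10) + 3480) = 4823*(-220 + 3480) = 4823*3260 = 15722980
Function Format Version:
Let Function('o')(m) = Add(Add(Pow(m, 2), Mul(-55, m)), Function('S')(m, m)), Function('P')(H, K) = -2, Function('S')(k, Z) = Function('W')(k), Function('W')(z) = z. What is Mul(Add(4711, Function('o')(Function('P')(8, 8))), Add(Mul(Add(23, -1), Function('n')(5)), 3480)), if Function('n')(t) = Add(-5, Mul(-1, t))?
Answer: 15722980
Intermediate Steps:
Function('S')(k, Z) = k
Function('o')(m) = Add(Pow(m, 2), Mul(-54, m)) (Function('o')(m) = Add(Add(Pow(m, 2), Mul(-55, m)), m) = Add(Pow(m, 2), Mul(-54, m)))
Mul(Add(4711, Function('o')(Function('P')(8, 8))), Add(Mul(Add(23, -1), Function('n')(5)), 3480)) = Mul(Add(4711, Mul(-2, Add(-54, -2))), Add(Mul(Add(23, -1), Add(-5, Mul(-1, 5))), 3480)) = Mul(Add(4711, Mul(-2, -56)), Add(Mul(22, Add(-5, -5)), 3480)) = Mul(Add(4711, 112), Add(Mul(22, -10), 3480)) = Mul(4823, Add(-220, 3480)) = Mul(4823, 3260) = 15722980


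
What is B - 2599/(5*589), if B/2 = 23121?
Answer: 136180091/2945 ≈ 46241.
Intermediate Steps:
B = 46242 (B = 2*23121 = 46242)
B - 2599/(5*589) = 46242 - 2599/(5*589) = 46242 - 2599/2945 = 136180091/2945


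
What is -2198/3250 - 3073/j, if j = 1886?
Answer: -7066339/3064750 ≈ -2.3057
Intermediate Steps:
-2198/3250 - 3073/j = -2198/3250 - 3073/1886 = -2198*1/3250 - 3073*1/1886 = -1099/1625 - 3073/1886 = -7066339/3064750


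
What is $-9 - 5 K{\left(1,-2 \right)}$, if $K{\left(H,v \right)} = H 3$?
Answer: $-24$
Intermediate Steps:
$K{\left(H,v \right)} = 3 H$
$-9 - 5 K{\left(1,-2 \right)} = -9 - 5 \cdot 3 \cdot 1 = -9 - 15 = -24$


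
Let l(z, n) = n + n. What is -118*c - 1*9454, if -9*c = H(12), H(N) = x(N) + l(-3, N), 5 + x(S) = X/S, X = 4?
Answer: -248414/27 ≈ -9200.5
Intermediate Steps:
l(z, n) = 2*n
x(S) = -5 + 4/S
H(N) = -5 + 2*N + 4/N (H(N) = (-5 + 4/N) + 2*N = -5 + 2*N + 4/N)
c = -58/27 (c = -(-5 + 2*12 + 4/12)/9 = -(-5 + 24 + 4*(1/12))/9 = -(-5 + 24 + ⅓)/9 = -⅑*58/3 = -58/27 ≈ -2.1481)
-118*c - 1*9454 = -118*(-58/27) - 1*9454 = 6844/27 - 9454 = -248414/27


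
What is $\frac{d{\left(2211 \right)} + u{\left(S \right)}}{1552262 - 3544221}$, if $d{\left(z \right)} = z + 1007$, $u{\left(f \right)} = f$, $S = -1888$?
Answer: $- \frac{1330}{1991959} \approx -0.00066768$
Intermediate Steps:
$d{\left(z \right)} = 1007 + z$
$\frac{d{\left(2211 \right)} + u{\left(S \right)}}{1552262 - 3544221} = \frac{\left(1007 + 2211\right) - 1888}{1552262 - 3544221} = \frac{3218 - 1888}{-1991959} = 1330 \left(- \frac{1}{1991959}\right) = - \frac{1330}{1991959}$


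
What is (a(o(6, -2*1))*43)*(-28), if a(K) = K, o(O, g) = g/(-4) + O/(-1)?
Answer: 6622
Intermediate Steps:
o(O, g) = -O - g/4 (o(O, g) = g*(-1/4) + O*(-1) = -g/4 - O = -O - g/4)
(a(o(6, -2*1))*43)*(-28) = ((-1*6 - (-1)/2)*43)*(-28) = ((-6 - 1/4*(-2))*43)*(-28) = ((-6 + 1/2)*43)*(-28) = -11/2*43*(-28) = -473/2*(-28) = 6622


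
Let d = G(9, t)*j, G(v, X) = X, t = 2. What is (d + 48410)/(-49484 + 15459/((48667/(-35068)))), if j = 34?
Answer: -1179639413/1475177020 ≈ -0.79966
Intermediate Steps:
d = 68 (d = 2*34 = 68)
(d + 48410)/(-49484 + 15459/((48667/(-35068)))) = (68 + 48410)/(-49484 + 15459/((48667/(-35068)))) = 48478/(-49484 + 15459/((48667*(-1/35068)))) = 48478/(-49484 + 15459/(-48667/35068)) = 48478/(-49484 + 15459*(-35068/48667)) = 48478/(-49484 - 542116212/48667) = 48478/(-2950354040/48667) = 48478*(-48667/2950354040) = -1179639413/1475177020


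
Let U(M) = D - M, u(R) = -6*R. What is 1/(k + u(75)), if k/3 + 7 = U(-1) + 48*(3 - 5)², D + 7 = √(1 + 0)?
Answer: 1/90 ≈ 0.011111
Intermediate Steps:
D = -6 (D = -7 + √(1 + 0) = -7 + √1 = -7 + 1 = -6)
U(M) = -6 - M
k = 540 (k = -21 + 3*((-6 - 1*(-1)) + 48*(3 - 5)²) = -21 + 3*((-6 + 1) + 48*(-2)²) = -21 + 3*(-5 + 48*4) = -21 + 3*(-5 + 192) = -21 + 3*187 = -21 + 561 = 540)
1/(k + u(75)) = 1/(540 - 6*75) = 1/(540 - 450) = 1/90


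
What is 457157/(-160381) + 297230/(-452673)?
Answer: -268295759/76501737 ≈ -3.5071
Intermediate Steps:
457157/(-160381) + 297230/(-452673) = 457157*(-1/160381) + 297230*(-1/452673) = -457157/160381 - 297230/452673 = -268295759/76501737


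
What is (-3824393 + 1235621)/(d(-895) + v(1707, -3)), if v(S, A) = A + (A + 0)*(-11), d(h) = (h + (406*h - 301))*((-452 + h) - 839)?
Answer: -431462/132823551 ≈ -0.0032484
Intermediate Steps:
d(h) = (-1291 + h)*(-301 + 407*h) (d(h) = (h + (-301 + 406*h))*(-1291 + h) = (-301 + 407*h)*(-1291 + h) = (-1291 + h)*(-301 + 407*h))
v(S, A) = -10*A (v(S, A) = A + A*(-11) = A - 11*A = -10*A)
(-3824393 + 1235621)/(d(-895) + v(1707, -3)) = (-3824393 + 1235621)/((388591 - 525738*(-895) + 407*(-895)²) - 10*(-3)) = -2588772/((388591 + 470535510 + 407*801025) + 30) = -2588772/((388591 + 470535510 + 326017175) + 30) = -2588772/(796941276 + 30) = -2588772/796941306 = -2588772*1/796941306 = -431462/132823551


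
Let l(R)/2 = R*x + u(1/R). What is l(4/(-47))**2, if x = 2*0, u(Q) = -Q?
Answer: 2209/4 ≈ 552.25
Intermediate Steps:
x = 0
l(R) = -2/R (l(R) = 2*(R*0 - 1/R) = 2*(0 - 1/R) = 2*(-1/R) = -2/R)
l(4/(-47))**2 = (-2/(4/(-47)))**2 = (-2/(4*(-1/47)))**2 = (-2/(-4/47))**2 = (-2*(-47/4))**2 = (47/2)**2 = 2209/4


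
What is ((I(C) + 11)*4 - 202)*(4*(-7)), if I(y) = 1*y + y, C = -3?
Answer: 5096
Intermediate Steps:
I(y) = 2*y (I(y) = y + y = 2*y)
((I(C) + 11)*4 - 202)*(4*(-7)) = ((2*(-3) + 11)*4 - 202)*(4*(-7)) = ((-6 + 11)*4 - 202)*(-28) = (5*4 - 202)*(-28) = (20 - 202)*(-28) = -182*(-28) = 5096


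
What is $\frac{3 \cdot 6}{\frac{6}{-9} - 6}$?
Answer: $- \frac{27}{10} \approx -2.7$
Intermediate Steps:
$\frac{3 \cdot 6}{\frac{6}{-9} - 6} = \frac{18}{6 \left(- \frac{1}{9}\right) - 6} = \frac{18}{- \frac{2}{3} - 6} = \frac{18}{- \frac{20}{3}} = 18 \left(- \frac{3}{20}\right) = - \frac{27}{10}$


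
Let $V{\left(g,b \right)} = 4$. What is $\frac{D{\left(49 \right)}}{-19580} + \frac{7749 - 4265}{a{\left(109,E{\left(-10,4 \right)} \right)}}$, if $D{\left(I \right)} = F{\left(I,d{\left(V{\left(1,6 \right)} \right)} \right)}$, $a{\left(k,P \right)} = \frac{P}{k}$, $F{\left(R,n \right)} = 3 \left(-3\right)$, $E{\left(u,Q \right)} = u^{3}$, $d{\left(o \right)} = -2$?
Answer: $- \frac{185890337}{489500} \approx -379.76$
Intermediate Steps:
$F{\left(R,n \right)} = -9$
$D{\left(I \right)} = -9$
$\frac{D{\left(49 \right)}}{-19580} + \frac{7749 - 4265}{a{\left(109,E{\left(-10,4 \right)} \right)}} = - \frac{9}{-19580} + \frac{7749 - 4265}{\left(-10\right)^{3} \cdot \frac{1}{109}} = \left(-9\right) \left(- \frac{1}{19580}\right) + \frac{7749 - 4265}{\left(-1000\right) \frac{1}{109}} = \frac{9}{19580} + \frac{3484}{- \frac{1000}{109}} = \frac{9}{19580} + 3484 \left(- \frac{109}{1000}\right) = \frac{9}{19580} - \frac{94939}{250} = - \frac{185890337}{489500}$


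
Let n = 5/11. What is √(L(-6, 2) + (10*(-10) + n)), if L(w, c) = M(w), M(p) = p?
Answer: 3*I*√1419/11 ≈ 10.274*I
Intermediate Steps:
n = 5/11 (n = 5*(1/11) = 5/11 ≈ 0.45455)
L(w, c) = w
√(L(-6, 2) + (10*(-10) + n)) = √(-6 + (10*(-10) + 5/11)) = √(-6 + (-100 + 5/11)) = √(-6 - 1095/11) = √(-1161/11) = 3*I*√1419/11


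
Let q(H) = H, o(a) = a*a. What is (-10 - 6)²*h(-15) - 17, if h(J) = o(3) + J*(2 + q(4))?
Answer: -20753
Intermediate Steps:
o(a) = a²
h(J) = 9 + 6*J (h(J) = 3² + J*(2 + 4) = 9 + J*6 = 9 + 6*J)
(-10 - 6)²*h(-15) - 17 = (-10 - 6)²*(9 + 6*(-15)) - 17 = (-16)²*(9 - 90) - 17 = 256*(-81) - 17 = -20736 - 17 = -20753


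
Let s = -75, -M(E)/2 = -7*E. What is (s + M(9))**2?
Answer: 2601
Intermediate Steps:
M(E) = 14*E (M(E) = -(-14)*E = 14*E)
(s + M(9))**2 = (-75 + 14*9)**2 = (-75 + 126)**2 = 51**2 = 2601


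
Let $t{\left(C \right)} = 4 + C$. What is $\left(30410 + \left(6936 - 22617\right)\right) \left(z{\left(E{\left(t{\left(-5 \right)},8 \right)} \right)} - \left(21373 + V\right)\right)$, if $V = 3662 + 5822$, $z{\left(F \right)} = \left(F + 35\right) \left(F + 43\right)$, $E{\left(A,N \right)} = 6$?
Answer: $-424902192$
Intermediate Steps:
$z{\left(F \right)} = \left(35 + F\right) \left(43 + F\right)$
$V = 9484$
$\left(30410 + \left(6936 - 22617\right)\right) \left(z{\left(E{\left(t{\left(-5 \right)},8 \right)} \right)} - \left(21373 + V\right)\right) = \left(30410 + \left(6936 - 22617\right)\right) \left(\left(1505 + 6^{2} + 78 \cdot 6\right) - 30857\right) = \left(30410 - 15681\right) \left(\left(1505 + 36 + 468\right) - 30857\right) = 14729 \left(2009 - 30857\right) = 14729 \left(-28848\right) = -424902192$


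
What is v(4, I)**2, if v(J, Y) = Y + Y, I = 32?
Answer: 4096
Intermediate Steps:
v(J, Y) = 2*Y
v(4, I)**2 = (2*32)**2 = 64**2 = 4096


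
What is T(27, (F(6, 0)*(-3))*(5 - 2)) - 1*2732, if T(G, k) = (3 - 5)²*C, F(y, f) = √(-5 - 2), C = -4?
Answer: -2748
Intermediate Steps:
F(y, f) = I*√7 (F(y, f) = √(-7) = I*√7)
T(G, k) = -16 (T(G, k) = (3 - 5)²*(-4) = (-2)²*(-4) = 4*(-4) = -16)
T(27, (F(6, 0)*(-3))*(5 - 2)) - 1*2732 = -16 - 1*2732 = -16 - 2732 = -2748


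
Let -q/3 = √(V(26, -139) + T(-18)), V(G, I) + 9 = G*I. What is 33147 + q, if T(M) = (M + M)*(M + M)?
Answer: 33147 - 3*I*√2327 ≈ 33147.0 - 144.72*I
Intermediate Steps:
T(M) = 4*M² (T(M) = (2*M)*(2*M) = 4*M²)
V(G, I) = -9 + G*I
q = -3*I*√2327 (q = -3*√((-9 + 26*(-139)) + 4*(-18)²) = -3*√((-9 - 3614) + 4*324) = -3*√(-3623 + 1296) = -3*I*√2327 ≈ -144.72*I)
33147 + q = 33147 - 3*I*√2327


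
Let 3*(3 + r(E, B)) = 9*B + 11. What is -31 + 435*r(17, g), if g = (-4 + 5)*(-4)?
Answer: -4961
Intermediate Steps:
g = -4 (g = 1*(-4) = -4)
r(E, B) = ⅔ + 3*B (r(E, B) = -3 + (9*B + 11)/3 = -3 + (11 + 9*B)/3 = -3 + (11/3 + 3*B) = ⅔ + 3*B)
-31 + 435*r(17, g) = -31 + 435*(⅔ + 3*(-4)) = -31 + 435*(⅔ - 12) = -31 + 435*(-34/3) = -31 - 4930 = -4961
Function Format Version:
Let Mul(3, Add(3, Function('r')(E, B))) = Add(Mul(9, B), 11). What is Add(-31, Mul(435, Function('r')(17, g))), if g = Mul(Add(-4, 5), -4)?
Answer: -4961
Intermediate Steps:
g = -4 (g = Mul(1, -4) = -4)
Function('r')(E, B) = Add(Rational(2, 3), Mul(3, B)) (Function('r')(E, B) = Add(-3, Mul(Rational(1, 3), Add(Mul(9, B), 11))) = Add(-3, Mul(Rational(1, 3), Add(11, Mul(9, B)))) = Add(-3, Add(Rational(11, 3), Mul(3, B))) = Add(Rational(2, 3), Mul(3, B)))
Add(-31, Mul(435, Function('r')(17, g))) = Add(-31, Mul(435, Add(Rational(2, 3), Mul(3, -4)))) = Add(-31, Mul(435, Add(Rational(2, 3), -12))) = Add(-31, Mul(435, Rational(-34, 3))) = Add(-31, -4930) = -4961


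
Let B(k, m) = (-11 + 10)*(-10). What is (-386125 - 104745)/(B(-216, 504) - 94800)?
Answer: 49087/9479 ≈ 5.1785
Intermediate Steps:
B(k, m) = 10 (B(k, m) = -1*(-10) = 10)
(-386125 - 104745)/(B(-216, 504) - 94800) = (-386125 - 104745)/(10 - 94800) = -490870/(-94790) = -490870*(-1/94790) = 49087/9479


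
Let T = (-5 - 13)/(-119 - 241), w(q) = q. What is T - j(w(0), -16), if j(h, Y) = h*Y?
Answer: 1/20 ≈ 0.050000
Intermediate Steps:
j(h, Y) = Y*h
T = 1/20 (T = -18/(-360) = -18*(-1/360) = 1/20 ≈ 0.050000)
T - j(w(0), -16) = 1/20 - (-16)*0 = 1/20 - 1*0 = 1/20 + 0 = 1/20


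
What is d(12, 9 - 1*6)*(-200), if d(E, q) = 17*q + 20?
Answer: -14200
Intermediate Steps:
d(E, q) = 20 + 17*q
d(12, 9 - 1*6)*(-200) = (20 + 17*(9 - 1*6))*(-200) = (20 + 17*(9 - 6))*(-200) = (20 + 17*3)*(-200) = (20 + 51)*(-200) = 71*(-200) = -14200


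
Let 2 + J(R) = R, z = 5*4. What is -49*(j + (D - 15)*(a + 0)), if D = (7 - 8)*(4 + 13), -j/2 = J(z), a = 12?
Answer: 20580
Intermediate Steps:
z = 20
J(R) = -2 + R
j = -36 (j = -2*(-2 + 20) = -2*18 = -36)
D = -17 (D = -1*17 = -17)
-49*(j + (D - 15)*(a + 0)) = -49*(-36 + (-17 - 15)*(12 + 0)) = -49*(-36 - 32*12) = -49*(-36 - 384) = -49*(-420) = 20580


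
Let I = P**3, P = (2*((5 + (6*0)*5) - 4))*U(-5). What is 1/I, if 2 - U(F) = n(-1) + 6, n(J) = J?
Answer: -1/216 ≈ -0.0046296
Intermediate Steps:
U(F) = -3 (U(F) = 2 - (-1 + 6) = 2 - 1*5 = 2 - 5 = -3)
P = -6 (P = (2*((5 + (6*0)*5) - 4))*(-3) = (2*((5 + 0*5) - 4))*(-3) = (2*((5 + 0) - 4))*(-3) = (2*(5 - 4))*(-3) = (2*1)*(-3) = 2*(-3) = -6)
I = -216 (I = (-6)**3 = -216)
1/I = 1/(-216) = -1/216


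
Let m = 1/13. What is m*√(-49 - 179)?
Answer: 2*I*√57/13 ≈ 1.1615*I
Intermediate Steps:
m = 1/13 ≈ 0.076923
m*√(-49 - 179) = √(-49 - 179)/13 = √(-228)/13 = (2*I*√57)/13 = 2*I*√57/13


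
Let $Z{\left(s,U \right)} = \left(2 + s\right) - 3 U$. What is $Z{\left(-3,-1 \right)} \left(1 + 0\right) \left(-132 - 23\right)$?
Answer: $-310$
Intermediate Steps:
$Z{\left(s,U \right)} = 2 + s - 3 U$
$Z{\left(-3,-1 \right)} \left(1 + 0\right) \left(-132 - 23\right) = \left(2 - 3 - -3\right) \left(1 + 0\right) \left(-132 - 23\right) = \left(2 - 3 + 3\right) 1 \left(-155\right) = 2 \cdot 1 \left(-155\right) = 2 \left(-155\right) = -310$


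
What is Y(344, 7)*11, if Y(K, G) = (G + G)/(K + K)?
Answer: 77/344 ≈ 0.22384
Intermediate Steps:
Y(K, G) = G/K (Y(K, G) = (2*G)/((2*K)) = (2*G)*(1/(2*K)) = G/K)
Y(344, 7)*11 = (7/344)*11 = 77/344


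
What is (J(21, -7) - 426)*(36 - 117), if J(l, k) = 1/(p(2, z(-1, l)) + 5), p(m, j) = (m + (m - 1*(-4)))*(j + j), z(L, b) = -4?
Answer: 2035935/59 ≈ 34507.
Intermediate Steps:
p(m, j) = 2*j*(4 + 2*m) (p(m, j) = (m + (m + 4))*(2*j) = (m + (4 + m))*(2*j) = (4 + 2*m)*(2*j) = 2*j*(4 + 2*m))
J(l, k) = -1/59 (J(l, k) = 1/(4*(-4)*(2 + 2) + 5) = 1/(4*(-4)*4 + 5) = 1/(-64 + 5) = 1/(-59) = -1/59)
(J(21, -7) - 426)*(36 - 117) = (-1/59 - 426)*(36 - 117) = -25135/59*(-81) = 2035935/59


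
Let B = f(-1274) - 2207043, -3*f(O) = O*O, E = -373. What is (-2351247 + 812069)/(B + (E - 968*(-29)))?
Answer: 2308767/4080554 ≈ 0.56580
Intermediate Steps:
f(O) = -O²/3 (f(O) = -O*O/3 = -O²/3)
B = -8244205/3 (B = -⅓*(-1274)² - 2207043 = -⅓*1623076 - 2207043 = -1623076/3 - 2207043 = -8244205/3 ≈ -2.7481e+6)
(-2351247 + 812069)/(B + (E - 968*(-29))) = (-2351247 + 812069)/(-8244205/3 + (-373 - 968*(-29))) = -1539178/(-8244205/3 + (-373 + 28072)) = -1539178/(-8244205/3 + 27699) = -1539178/(-8161108/3) = -1539178*(-3/8161108) = 2308767/4080554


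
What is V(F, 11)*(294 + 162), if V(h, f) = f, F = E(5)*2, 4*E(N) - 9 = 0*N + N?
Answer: 5016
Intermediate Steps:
E(N) = 9/4 + N/4 (E(N) = 9/4 + (0*N + N)/4 = 9/4 + (0 + N)/4 = 9/4 + N/4)
F = 7 (F = (9/4 + (1/4)*5)*2 = (9/4 + 5/4)*2 = (7/2)*2 = 7)
V(F, 11)*(294 + 162) = 11*(294 + 162) = 11*456 = 5016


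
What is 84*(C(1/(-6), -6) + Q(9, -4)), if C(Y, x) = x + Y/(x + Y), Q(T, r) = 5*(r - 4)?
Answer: -142884/37 ≈ -3861.7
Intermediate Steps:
Q(T, r) = -20 + 5*r (Q(T, r) = 5*(-4 + r) = -20 + 5*r)
C(Y, x) = x + Y/(Y + x)
84*(C(1/(-6), -6) + Q(9, -4)) = 84*((1/(-6) + (-6)**2 - 6/(-6))/(1/(-6) - 6) + (-20 + 5*(-4))) = 84*((-1/6 + 36 - 1/6*(-6))/(-1/6 - 6) + (-20 - 20)) = 84*((-1/6 + 36 + 1)/(-37/6) - 40) = 84*(-6/37*221/6 - 40) = 84*(-221/37 - 40) = 84*(-1701/37) = -142884/37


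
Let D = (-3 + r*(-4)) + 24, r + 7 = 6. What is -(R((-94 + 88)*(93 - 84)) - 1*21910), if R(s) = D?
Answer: 21885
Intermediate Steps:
r = -1 (r = -7 + 6 = -1)
D = 25 (D = (-3 - 1*(-4)) + 24 = (-3 + 4) + 24 = 1 + 24 = 25)
R(s) = 25
-(R((-94 + 88)*(93 - 84)) - 1*21910) = -(25 - 1*21910) = -(25 - 21910) = -1*(-21885) = 21885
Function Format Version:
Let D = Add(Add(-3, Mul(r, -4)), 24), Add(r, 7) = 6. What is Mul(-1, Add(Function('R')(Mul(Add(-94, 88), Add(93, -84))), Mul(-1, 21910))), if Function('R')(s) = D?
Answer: 21885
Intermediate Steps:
r = -1 (r = Add(-7, 6) = -1)
D = 25 (D = Add(Add(-3, Mul(-1, -4)), 24) = Add(Add(-3, 4), 24) = Add(1, 24) = 25)
Function('R')(s) = 25
Mul(-1, Add(Function('R')(Mul(Add(-94, 88), Add(93, -84))), Mul(-1, 21910))) = Mul(-1, Add(25, Mul(-1, 21910))) = Mul(-1, Add(25, -21910)) = Mul(-1, -21885) = 21885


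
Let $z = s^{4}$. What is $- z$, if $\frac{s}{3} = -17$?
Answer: $-6765201$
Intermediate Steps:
$s = -51$ ($s = 3 \left(-17\right) = -51$)
$z = 6765201$ ($z = \left(-51\right)^{4} = 6765201$)
$- z = \left(-1\right) 6765201 = -6765201$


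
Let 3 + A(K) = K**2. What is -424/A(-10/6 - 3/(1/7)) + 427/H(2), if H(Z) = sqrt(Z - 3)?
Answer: -3816/4597 - 427*I ≈ -0.83011 - 427.0*I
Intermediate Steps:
H(Z) = sqrt(-3 + Z)
A(K) = -3 + K**2
-424/A(-10/6 - 3/(1/7)) + 427/H(2) = -424/(-3 + (-10/6 - 3/(1/7))**2) + 427/(sqrt(-3 + 2)) = -424/(-3 + (-10*1/6 - 3/1/7)**2) + 427/(sqrt(-1)) = -424/(-3 + (-5/3 - 3*7)**2) + 427/I = -424/(-3 + (-5/3 - 21)**2) + 427*(-I) = -424/(-3 + (-68/3)**2) - 427*I = -424/(-3 + 4624/9) - 427*I = -424/4597/9 - 427*I = -424*9/4597 - 427*I = -3816/4597 - 427*I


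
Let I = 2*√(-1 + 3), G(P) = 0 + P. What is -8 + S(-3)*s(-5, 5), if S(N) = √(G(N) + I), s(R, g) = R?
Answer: -8 - 5*I*√(3 - 2*√2) ≈ -8.0 - 2.0711*I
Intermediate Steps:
G(P) = P
I = 2*√2 ≈ 2.8284
S(N) = √(N + 2*√2)
-8 + S(-3)*s(-5, 5) = -8 + √(-3 + 2*√2)*(-5) = -8 - 5*√(-3 + 2*√2)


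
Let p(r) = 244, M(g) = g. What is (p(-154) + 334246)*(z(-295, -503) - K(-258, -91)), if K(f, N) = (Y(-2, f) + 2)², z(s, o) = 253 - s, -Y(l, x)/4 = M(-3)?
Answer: 117740480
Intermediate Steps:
Y(l, x) = 12 (Y(l, x) = -4*(-3) = 12)
K(f, N) = 196 (K(f, N) = (12 + 2)² = 14² = 196)
(p(-154) + 334246)*(z(-295, -503) - K(-258, -91)) = (244 + 334246)*((253 - 1*(-295)) - 1*196) = 334490*((253 + 295) - 196) = 334490*(548 - 196) = 334490*352 = 117740480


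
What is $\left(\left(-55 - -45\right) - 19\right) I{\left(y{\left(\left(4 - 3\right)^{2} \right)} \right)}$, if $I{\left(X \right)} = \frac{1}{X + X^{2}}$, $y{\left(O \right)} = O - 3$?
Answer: $- \frac{29}{2} \approx -14.5$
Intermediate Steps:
$y{\left(O \right)} = -3 + O$ ($y{\left(O \right)} = O - 3 = -3 + O$)
$\left(\left(-55 - -45\right) - 19\right) I{\left(y{\left(\left(4 - 3\right)^{2} \right)} \right)} = \left(\left(-55 - -45\right) - 19\right) \frac{1}{\left(-3 + \left(4 - 3\right)^{2}\right) \left(1 - \left(3 - \left(4 - 3\right)^{2}\right)\right)} = \left(\left(-55 + 45\right) - 19\right) \frac{1}{\left(-3 + 1^{2}\right) \left(1 - \left(3 - 1^{2}\right)\right)} = \left(-10 - 19\right) \frac{1}{\left(-3 + 1\right) \left(1 + \left(-3 + 1\right)\right)} = - 29 \frac{1}{\left(-2\right) \left(1 - 2\right)} = - 29 \left(- \frac{1}{2 \left(-1\right)}\right) = - 29 \left(\left(- \frac{1}{2}\right) \left(-1\right)\right) = \left(-29\right) \frac{1}{2} = - \frac{29}{2}$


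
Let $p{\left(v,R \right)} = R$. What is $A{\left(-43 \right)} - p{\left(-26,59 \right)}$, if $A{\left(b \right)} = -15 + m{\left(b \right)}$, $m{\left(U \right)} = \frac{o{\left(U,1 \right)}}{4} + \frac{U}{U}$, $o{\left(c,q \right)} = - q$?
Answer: $- \frac{293}{4} \approx -73.25$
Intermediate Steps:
$m{\left(U \right)} = \frac{3}{4}$ ($m{\left(U \right)} = \frac{\left(-1\right) 1}{4} + \frac{U}{U} = \left(-1\right) \frac{1}{4} + 1 = - \frac{1}{4} + 1 = \frac{3}{4}$)
$A{\left(b \right)} = - \frac{57}{4}$ ($A{\left(b \right)} = -15 + \frac{3}{4} = - \frac{57}{4}$)
$A{\left(-43 \right)} - p{\left(-26,59 \right)} = - \frac{57}{4} - 59 = - \frac{293}{4}$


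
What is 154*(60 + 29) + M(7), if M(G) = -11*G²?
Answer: 13167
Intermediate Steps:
154*(60 + 29) + M(7) = 154*(60 + 29) - 11*7² = 154*89 - 11*49 = 13706 - 539 = 13167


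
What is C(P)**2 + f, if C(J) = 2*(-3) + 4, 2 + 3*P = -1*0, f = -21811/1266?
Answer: -16747/1266 ≈ -13.228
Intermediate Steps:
f = -21811/1266 (f = -21811*1/1266 = -21811/1266 ≈ -17.228)
P = -2/3 (P = -2/3 + (-1*0)/3 = -2/3 + (1/3)*0 = -2/3 + 0 = -2/3 ≈ -0.66667)
C(J) = -2 (C(J) = -6 + 4 = -2)
C(P)**2 + f = (-2)**2 - 21811/1266 = 4 - 21811/1266 = -16747/1266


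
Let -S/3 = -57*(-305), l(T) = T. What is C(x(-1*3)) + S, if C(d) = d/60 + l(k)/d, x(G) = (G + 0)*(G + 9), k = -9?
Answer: -260774/5 ≈ -52155.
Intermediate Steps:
x(G) = G*(9 + G)
C(d) = -9/d + d/60 (C(d) = d/60 - 9/d = -9/d + d/60)
S = -52155 (S = -(-171)*(-305) = -3*17385 = -52155)
C(x(-1*3)) + S = (-9*(-1/(3*(9 - 1*3))) + ((-1*3)*(9 - 1*3))/60) - 52155 = (-9*(-1/(3*(9 - 3))) + (-3*(9 - 3))/60) - 52155 = (-9/((-3*6)) + (-3*6)/60) - 52155 = (-9/(-18) + (1/60)*(-18)) - 52155 = (-9*(-1/18) - 3/10) - 52155 = (1/2 - 3/10) - 52155 = 1/5 - 52155 = -260774/5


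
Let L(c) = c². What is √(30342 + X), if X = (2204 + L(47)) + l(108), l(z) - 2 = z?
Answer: √34865 ≈ 186.72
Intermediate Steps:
l(z) = 2 + z
X = 4523 (X = (2204 + 47²) + (2 + 108) = (2204 + 2209) + 110 = 4413 + 110 = 4523)
√(30342 + X) = √(30342 + 4523) = √34865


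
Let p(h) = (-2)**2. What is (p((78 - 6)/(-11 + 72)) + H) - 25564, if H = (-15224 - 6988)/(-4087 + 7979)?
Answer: -24875433/973 ≈ -25566.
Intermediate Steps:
H = -5553/973 (H = -22212/3892 = -22212*1/3892 = -5553/973 ≈ -5.7071)
p(h) = 4
(p((78 - 6)/(-11 + 72)) + H) - 25564 = (4 - 5553/973) - 25564 = -1661/973 - 25564 = -24875433/973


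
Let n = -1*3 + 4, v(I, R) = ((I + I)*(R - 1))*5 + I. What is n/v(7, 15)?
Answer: 1/987 ≈ 0.0010132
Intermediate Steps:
v(I, R) = I + 10*I*(-1 + R) (v(I, R) = ((2*I)*(-1 + R))*5 + I = (2*I*(-1 + R))*5 + I = 10*I*(-1 + R) + I = I + 10*I*(-1 + R))
n = 1 (n = -3 + 4 = 1)
n/v(7, 15) = 1/(7*(-9 + 10*15)) = 1/(7*(-9 + 150)) = 1/(7*141) = 1/987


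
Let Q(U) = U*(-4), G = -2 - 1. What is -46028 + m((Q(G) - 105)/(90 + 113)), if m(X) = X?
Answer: -9343777/203 ≈ -46028.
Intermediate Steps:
G = -3
Q(U) = -4*U
-46028 + m((Q(G) - 105)/(90 + 113)) = -46028 + (-4*(-3) - 105)/(90 + 113) = -46028 + (12 - 105)/203 = -46028 - 93*1/203 = -46028 - 93/203 = -9343777/203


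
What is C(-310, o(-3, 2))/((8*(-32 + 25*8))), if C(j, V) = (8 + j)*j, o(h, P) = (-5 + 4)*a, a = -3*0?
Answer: 23405/336 ≈ 69.658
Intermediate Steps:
a = 0
o(h, P) = 0 (o(h, P) = (-5 + 4)*0 = -1*0 = 0)
C(j, V) = j*(8 + j)
C(-310, o(-3, 2))/((8*(-32 + 25*8))) = (-310*(8 - 310))/((8*(-32 + 25*8))) = (-310*(-302))/((8*(-32 + 200))) = 93620/((8*168)) = 93620/1344 = 93620*(1/1344) = 23405/336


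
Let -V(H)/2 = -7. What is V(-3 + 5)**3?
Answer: 2744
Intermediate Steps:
V(H) = 14 (V(H) = -2*(-7) = 14)
V(-3 + 5)**3 = 14**3 = 2744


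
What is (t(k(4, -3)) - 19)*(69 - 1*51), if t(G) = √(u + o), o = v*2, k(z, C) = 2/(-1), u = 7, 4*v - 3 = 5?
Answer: -342 + 18*√11 ≈ -282.30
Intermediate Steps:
v = 2 (v = ¾ + (¼)*5 = ¾ + 5/4 = 2)
k(z, C) = -2 (k(z, C) = 2*(-1) = -2)
o = 4 (o = 2*2 = 4)
t(G) = √11 (t(G) = √(7 + 4) = √11)
(t(k(4, -3)) - 19)*(69 - 1*51) = (√11 - 19)*(69 - 1*51) = (-19 + √11)*(69 - 51) = (-19 + √11)*18 = -342 + 18*√11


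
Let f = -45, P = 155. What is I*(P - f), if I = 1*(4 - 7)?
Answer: -600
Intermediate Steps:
I = -3 (I = 1*(-3) = -3)
I*(P - f) = -3*(155 - 1*(-45)) = -3*(155 + 45) = -3*200 = -600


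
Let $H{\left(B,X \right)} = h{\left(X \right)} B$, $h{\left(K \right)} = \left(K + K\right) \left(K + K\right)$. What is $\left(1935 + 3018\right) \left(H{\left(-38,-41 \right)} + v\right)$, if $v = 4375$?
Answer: $-1243881561$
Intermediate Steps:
$h{\left(K \right)} = 4 K^{2}$ ($h{\left(K \right)} = 2 K 2 K = 4 K^{2}$)
$H{\left(B,X \right)} = 4 B X^{2}$ ($H{\left(B,X \right)} = 4 X^{2} B = 4 B X^{2}$)
$\left(1935 + 3018\right) \left(H{\left(-38,-41 \right)} + v\right) = \left(1935 + 3018\right) \left(4 \left(-38\right) \left(-41\right)^{2} + 4375\right) = 4953 \left(4 \left(-38\right) 1681 + 4375\right) = 4953 \left(-255512 + 4375\right) = 4953 \left(-251137\right) = -1243881561$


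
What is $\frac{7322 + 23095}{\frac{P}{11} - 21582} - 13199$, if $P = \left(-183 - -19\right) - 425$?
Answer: $- \frac{3141577796}{237991} \approx -13200.0$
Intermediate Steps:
$P = -589$ ($P = \left(-183 + 19\right) - 425 = -164 - 425 = -589$)
$\frac{7322 + 23095}{\frac{P}{11} - 21582} - 13199 = \frac{7322 + 23095}{\frac{1}{11} \left(-589\right) - 21582} - 13199 = \frac{30417}{\frac{1}{11} \left(-589\right) - 21582} - 13199 = \frac{30417}{- \frac{589}{11} - 21582} - 13199 = \frac{30417}{- \frac{237991}{11}} - 13199 = 30417 \left(- \frac{11}{237991}\right) - 13199 = - \frac{334587}{237991} - 13199 = - \frac{3141577796}{237991}$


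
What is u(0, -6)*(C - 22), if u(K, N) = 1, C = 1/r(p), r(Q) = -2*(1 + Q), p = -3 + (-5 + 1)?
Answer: -263/12 ≈ -21.917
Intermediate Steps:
p = -7 (p = -3 - 4 = -7)
r(Q) = -2 - 2*Q
C = 1/12 (C = 1/(-2 - 2*(-7)) = 1/(-2 + 14) = 1/12 ≈ 0.083333)
u(0, -6)*(C - 22) = 1*(1/12 - 22) = 1*(-263/12) = -263/12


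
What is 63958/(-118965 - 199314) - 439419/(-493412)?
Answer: 108300195205/157042677948 ≈ 0.68962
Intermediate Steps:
63958/(-118965 - 199314) - 439419/(-493412) = 63958/(-318279) - 439419*(-1/493412) = 63958*(-1/318279) + 439419/493412 = -63958/318279 + 439419/493412 = 108300195205/157042677948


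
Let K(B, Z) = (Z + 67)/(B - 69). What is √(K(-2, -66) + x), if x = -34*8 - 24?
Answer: I*√1492207/71 ≈ 17.205*I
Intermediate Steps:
K(B, Z) = (67 + Z)/(-69 + B)
x = -296 (x = -272 - 24 = -296)
√(K(-2, -66) + x) = √((67 - 66)/(-69 - 2) - 296) = √(1/(-71) - 296) = √(-1/71*1 - 296) = √(-1/71 - 296) = √(-21017/71) = I*√1492207/71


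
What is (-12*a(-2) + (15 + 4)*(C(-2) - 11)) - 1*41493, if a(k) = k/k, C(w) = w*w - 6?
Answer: -41752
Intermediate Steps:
C(w) = -6 + w**2 (C(w) = w**2 - 6 = -6 + w**2)
a(k) = 1
(-12*a(-2) + (15 + 4)*(C(-2) - 11)) - 1*41493 = (-12*1 + (15 + 4)*((-6 + (-2)**2) - 11)) - 1*41493 = (-12 + 19*((-6 + 4) - 11)) - 41493 = (-12 + 19*(-2 - 11)) - 41493 = (-12 + 19*(-13)) - 41493 = (-12 - 247) - 41493 = -259 - 41493 = -41752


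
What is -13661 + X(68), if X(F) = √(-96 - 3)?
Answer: -13661 + 3*I*√11 ≈ -13661.0 + 9.9499*I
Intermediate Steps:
X(F) = 3*I*√11 (X(F) = √(-99) = 3*I*√11)
-13661 + X(68) = -13661 + 3*I*√11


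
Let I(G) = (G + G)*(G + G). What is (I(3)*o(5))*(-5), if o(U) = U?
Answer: -900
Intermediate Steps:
I(G) = 4*G² (I(G) = (2*G)*(2*G) = 4*G²)
(I(3)*o(5))*(-5) = ((4*3²)*5)*(-5) = ((4*9)*5)*(-5) = (36*5)*(-5) = 180*(-5) = -900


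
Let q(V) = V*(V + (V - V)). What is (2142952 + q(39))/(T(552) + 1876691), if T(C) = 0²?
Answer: 2144473/1876691 ≈ 1.1427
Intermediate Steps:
T(C) = 0
q(V) = V² (q(V) = V*(V + 0) = V*V = V²)
(2142952 + q(39))/(T(552) + 1876691) = (2142952 + 39²)/(0 + 1876691) = (2142952 + 1521)/1876691 = 2144473*(1/1876691) = 2144473/1876691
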